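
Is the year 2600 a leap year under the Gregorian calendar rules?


Gregorian leap year rule: divisible by 4, but not by 100, unless also by 400.
2600 is divisible by 100 but not 400 -> not a leap year

No


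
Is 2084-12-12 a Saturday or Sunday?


Anchor: Jan 1, 2084. With p = 2084 - 1 = 2083: (p + p//4 - p//100 + p//400) mod 7 = (2083 + 520 - 20 + 5) mod 7 = 2588 mod 7 = 5 -> Saturday (Mon=0 ... Sun=6)
Day of year: 347; offset = 346
Weekday index = (5 + 346) mod 7 = 1 -> Tuesday
Weekend days: Saturday, Sunday

No


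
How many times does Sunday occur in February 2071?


February 2071 has 28 days
Anchor: Jan 1, 2071. With p = 2071 - 1 = 2070: (p + p//4 - p//100 + p//400) mod 7 = (2070 + 517 - 20 + 5) mod 7 = 2572 mod 7 = 3 -> Thursday (Mon=0 ... Sun=6)
Days before February (Jan): 31; February 1 index = (3 + 31) mod 7 = 6 -> Sunday
First Sunday is February 1
Sundays: 1, 8, 15, 22

4 Sundays


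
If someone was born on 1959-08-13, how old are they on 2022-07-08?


Birth: 1959-08-13
Reference: 2022-07-08
Year difference: 2022 - 1959 = 63
Birthday not yet reached in 2022, subtract 1

62 years old


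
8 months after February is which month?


February is month 2
2 + 8 = 10

October


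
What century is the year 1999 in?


Century = (year - 1) // 100 + 1
= (1999 - 1) // 100 + 1
= 1998 // 100 + 1
= 19 + 1

20th century


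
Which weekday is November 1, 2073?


Target: November 1, 2073
Anchor: Jan 1, 2073. With p = 2073 - 1 = 2072: (p + p//4 - p//100 + p//400) mod 7 = (2072 + 518 - 20 + 5) mod 7 = 2575 mod 7 = 6 -> Sunday (Mon=0 ... Sun=6)
Days before November (Jan-Oct): 304 days
Weekday index = (6 + 304) mod 7 = 2

Wednesday


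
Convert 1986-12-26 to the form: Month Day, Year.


ISO 1986-12-26 parses as year=1986, month=12, day=26
Month 12 -> December

December 26, 1986


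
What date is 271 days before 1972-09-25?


Start: 1972-09-25, subtract 271 days
Back 25 days from September 25 reaches August 31, 1972 -> 246 left
August 1972 has 31 days -> back to July 31, 1972 -> 215 left
July 1972 has 31 days -> back to June 30, 1972 -> 184 left
June 1972 has 30 days -> back to May 31, 1972 -> 154 left
May 1972 has 31 days -> back to April 30, 1972 -> 123 left
April 1972 has 30 days -> back to March 31, 1972 -> 93 left
March 1972 has 31 days -> back to February 29, 1972 -> 62 left
February 1972 has 29 days -> back to January 31, 1972 -> 33 left
January 1972 has 31 days -> back to December 31, 1971 -> 2 left
December 1971: 31 - 2 = 29 -> lands on December 29

Result: 1971-12-29


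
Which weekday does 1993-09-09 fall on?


Date: September 9, 1993
Anchor: Jan 1, 1993. With p = 1993 - 1 = 1992: (p + p//4 - p//100 + p//400) mod 7 = (1992 + 498 - 19 + 4) mod 7 = 2475 mod 7 = 4 -> Friday (Mon=0 ... Sun=6)
Days before September (Jan-Aug): 243; offset = 243 + 9 - 1 = 251
Weekday index = (4 + 251) mod 7 = 3

Day of the week: Thursday


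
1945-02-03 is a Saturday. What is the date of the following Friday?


Current: Saturday
Target: Friday
Days ahead: 6

Next Friday: 1945-02-09


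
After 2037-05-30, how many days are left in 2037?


Day of year: 150 of 365
Remaining = 365 - 150

215 days


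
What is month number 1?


Month 1 of 12

January


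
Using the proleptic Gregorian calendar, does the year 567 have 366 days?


Gregorian leap year rule: divisible by 4, but not by 100, unless also by 400.
567 is not divisible by 4 -> not a leap year

No


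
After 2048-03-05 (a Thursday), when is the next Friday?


Current: Thursday
Target: Friday
Days ahead: 1

Next Friday: 2048-03-06


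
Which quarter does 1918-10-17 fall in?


Month: October (month 10)
Q1: Jan-Mar, Q2: Apr-Jun, Q3: Jul-Sep, Q4: Oct-Dec

Q4


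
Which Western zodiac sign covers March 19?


Date: March 19
Conventional tropical zodiac dates: Pisces from February 19 onward; Aries starts March 21
March 19 falls within the Pisces range

Pisces


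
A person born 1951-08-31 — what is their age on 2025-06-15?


Birth: 1951-08-31
Reference: 2025-06-15
Year difference: 2025 - 1951 = 74
Birthday not yet reached in 2025, subtract 1

73 years old


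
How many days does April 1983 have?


April 1983

30 days


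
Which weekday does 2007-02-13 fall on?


Date: February 13, 2007
Anchor: Jan 1, 2007. With p = 2007 - 1 = 2006: (p + p//4 - p//100 + p//400) mod 7 = (2006 + 501 - 20 + 5) mod 7 = 2492 mod 7 = 0 -> Monday (Mon=0 ... Sun=6)
Days before February (Jan): 31; offset = 31 + 13 - 1 = 43
Weekday index = (0 + 43) mod 7 = 1

Day of the week: Tuesday


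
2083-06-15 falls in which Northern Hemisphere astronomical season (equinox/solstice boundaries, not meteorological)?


Date: June 15
Astronomical Spring (approx.; exact equinox/solstice day varies by year): March 20 to June 20
June 15 falls within the Spring window

Spring


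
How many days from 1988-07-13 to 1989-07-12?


From 1988-07-13 to 1989-07-12
1988-07-13: days before July = 31 + 29 + 31 + 30 + 31 + 30 = 182 (1988 is a leap year); day of year = 182 + 13 = 195
1989-07-12: days before July = 31 + 28 + 31 + 30 + 31 + 30 = 181 (1989 is not a leap year); day of year = 181 + 12 = 193
Rest of 1988: 366 - 195 = 171
Total = 171 + 193 = 364

364 days


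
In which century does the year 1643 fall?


Century = (year - 1) // 100 + 1
= (1643 - 1) // 100 + 1
= 1642 // 100 + 1
= 16 + 1

17th century


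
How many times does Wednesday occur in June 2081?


June 2081 has 30 days
Anchor: Jan 1, 2081. With p = 2081 - 1 = 2080: (p + p//4 - p//100 + p//400) mod 7 = (2080 + 520 - 20 + 5) mod 7 = 2585 mod 7 = 2 -> Wednesday (Mon=0 ... Sun=6)
Days before June (Jan-May): 151; June 1 index = (2 + 151) mod 7 = 6 -> Sunday
First Wednesday is June 4
Wednesdays: 4, 11, 18, 25

4 Wednesdays


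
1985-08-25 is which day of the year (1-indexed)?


Date: August 25, 1985
Days in months 1 through 7: 212
Plus 25 days in August

Day of year: 237


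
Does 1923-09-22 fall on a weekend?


Anchor: Jan 1, 1923. With p = 1923 - 1 = 1922: (p + p//4 - p//100 + p//400) mod 7 = (1922 + 480 - 19 + 4) mod 7 = 2387 mod 7 = 0 -> Monday (Mon=0 ... Sun=6)
Day of year: 265; offset = 264
Weekday index = (0 + 264) mod 7 = 5 -> Saturday
Weekend days: Saturday, Sunday

Yes


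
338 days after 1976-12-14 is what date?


Start: 1976-12-14, add 338 days
December 1976 has 31 days: 31 - 14 = 17 days to December 31 -> 321 left
January 1977 has 31 days -> 290 left
February 1977 has 28 days -> 262 left
March 1977 has 31 days -> 231 left
April 1977 has 30 days -> 201 left
May 1977 has 31 days -> 170 left
June 1977 has 30 days -> 140 left
July 1977 has 31 days -> 109 left
August 1977 has 31 days -> 78 left
September 1977 has 30 days -> 48 left
October 1977 has 31 days -> 17 left
November 1977: 17 <= 30 -> lands on November 17

Result: 1977-11-17


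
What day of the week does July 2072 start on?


Target: July 1, 2072
Anchor: Jan 1, 2072. With p = 2072 - 1 = 2071: (p + p//4 - p//100 + p//400) mod 7 = (2071 + 517 - 20 + 5) mod 7 = 2573 mod 7 = 4 -> Friday (Mon=0 ... Sun=6)
Days before July (Jan-Jun): 182 days
Weekday index = (4 + 182) mod 7 = 4

Friday


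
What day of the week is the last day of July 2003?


July 2003 has 31 days
Anchor: Jan 1, 2003. With p = 2003 - 1 = 2002: (p + p//4 - p//100 + p//400) mod 7 = (2002 + 500 - 20 + 5) mod 7 = 2487 mod 7 = 2 -> Wednesday (Mon=0 ... Sun=6)
Days before July (Jan-Jun): 181; July 1 index = (2 + 181) mod 7 = 1 -> Tuesday
Last day offset: 31 - 1 = 30 days
Weekday index = (1 + 30) mod 7 = 3

Thursday, July 31


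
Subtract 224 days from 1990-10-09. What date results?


Start: 1990-10-09, subtract 224 days
Back 9 days from October 9 reaches September 30, 1990 -> 215 left
September 1990 has 30 days -> back to August 31, 1990 -> 185 left
August 1990 has 31 days -> back to July 31, 1990 -> 154 left
July 1990 has 31 days -> back to June 30, 1990 -> 123 left
June 1990 has 30 days -> back to May 31, 1990 -> 93 left
May 1990 has 31 days -> back to April 30, 1990 -> 62 left
April 1990 has 30 days -> back to March 31, 1990 -> 32 left
March 1990 has 31 days -> back to February 28, 1990 -> 1 left
February 1990: 28 - 1 = 27 -> lands on February 27

Result: 1990-02-27


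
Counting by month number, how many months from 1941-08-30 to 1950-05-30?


From August 1941 to May 1950
9 years * 12 = 108 months, minus 3 months = 105

105 months


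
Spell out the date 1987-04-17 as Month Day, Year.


ISO 1987-04-17 parses as year=1987, month=04, day=17
Month 4 -> April

April 17, 1987


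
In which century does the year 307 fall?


Century = (year - 1) // 100 + 1
= (307 - 1) // 100 + 1
= 306 // 100 + 1
= 3 + 1

4th century


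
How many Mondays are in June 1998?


June 1998 has 30 days
Anchor: Jan 1, 1998. With p = 1998 - 1 = 1997: (p + p//4 - p//100 + p//400) mod 7 = (1997 + 499 - 19 + 4) mod 7 = 2481 mod 7 = 3 -> Thursday (Mon=0 ... Sun=6)
Days before June (Jan-May): 151; June 1 index = (3 + 151) mod 7 = 0 -> Monday
First Monday is June 1
Mondays: 1, 8, 15, 22, 29

5 Mondays


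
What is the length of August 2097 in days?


August 2097

31 days


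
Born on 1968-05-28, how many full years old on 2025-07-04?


Birth: 1968-05-28
Reference: 2025-07-04
Year difference: 2025 - 1968 = 57

57 years old


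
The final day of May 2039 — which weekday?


May 2039 has 31 days
Anchor: Jan 1, 2039. With p = 2039 - 1 = 2038: (p + p//4 - p//100 + p//400) mod 7 = (2038 + 509 - 20 + 5) mod 7 = 2532 mod 7 = 5 -> Saturday (Mon=0 ... Sun=6)
Days before May (Jan-Apr): 120; May 1 index = (5 + 120) mod 7 = 6 -> Sunday
Last day offset: 31 - 1 = 30 days
Weekday index = (6 + 30) mod 7 = 1

Tuesday, May 31


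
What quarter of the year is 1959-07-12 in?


Month: July (month 7)
Q1: Jan-Mar, Q2: Apr-Jun, Q3: Jul-Sep, Q4: Oct-Dec

Q3


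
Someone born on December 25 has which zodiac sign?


Date: December 25
Conventional tropical zodiac dates: Capricorn from December 22 onward; Aquarius starts January 20
December 25 falls within the Capricorn range

Capricorn


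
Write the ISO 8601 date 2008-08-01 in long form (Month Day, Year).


ISO 2008-08-01 parses as year=2008, month=08, day=01
Month 8 -> August

August 1, 2008


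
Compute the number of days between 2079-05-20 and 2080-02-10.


From 2079-05-20 to 2080-02-10
2079-05-20: days before May = 31 + 28 + 31 + 30 = 120 (2079 is not a leap year); day of year = 120 + 20 = 140
2080-02-10: days before February = 31; day of year = 31 + 10 = 41
Rest of 2079: 365 - 140 = 225
Total = 225 + 41 = 266

266 days


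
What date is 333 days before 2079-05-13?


Start: 2079-05-13, subtract 333 days
Back 13 days from May 13 reaches April 30, 2079 -> 320 left
April 2079 has 30 days -> back to March 31, 2079 -> 290 left
March 2079 has 31 days -> back to February 28, 2079 -> 259 left
February 2079 has 28 days -> back to January 31, 2079 -> 231 left
January 2079 has 31 days -> back to December 31, 2078 -> 200 left
December 2078 has 31 days -> back to November 30, 2078 -> 169 left
November 2078 has 30 days -> back to October 31, 2078 -> 139 left
October 2078 has 31 days -> back to September 30, 2078 -> 108 left
September 2078 has 30 days -> back to August 31, 2078 -> 78 left
August 2078 has 31 days -> back to July 31, 2078 -> 47 left
July 2078 has 31 days -> back to June 30, 2078 -> 16 left
June 2078: 30 - 16 = 14 -> lands on June 14

Result: 2078-06-14


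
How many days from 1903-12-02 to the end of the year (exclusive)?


Day of year: 336 of 365
Remaining = 365 - 336

29 days


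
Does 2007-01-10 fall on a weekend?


Anchor: Jan 1, 2007. With p = 2007 - 1 = 2006: (p + p//4 - p//100 + p//400) mod 7 = (2006 + 501 - 20 + 5) mod 7 = 2492 mod 7 = 0 -> Monday (Mon=0 ... Sun=6)
Day of year: 10; offset = 9
Weekday index = (0 + 9) mod 7 = 2 -> Wednesday
Weekend days: Saturday, Sunday

No


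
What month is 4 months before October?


October is month 10
10 - 4 = 6

June


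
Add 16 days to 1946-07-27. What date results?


Start: 1946-07-27, add 16 days
July 1946 has 31 days: 31 - 27 = 4 days to July 31 -> 12 left
August 1946: 12 <= 31 -> lands on August 12

Result: 1946-08-12


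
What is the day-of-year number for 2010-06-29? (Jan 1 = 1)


Date: June 29, 2010
Days in months 1 through 5: 151
Plus 29 days in June

Day of year: 180


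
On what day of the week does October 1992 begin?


Target: October 1, 1992
Anchor: Jan 1, 1992. With p = 1992 - 1 = 1991: (p + p//4 - p//100 + p//400) mod 7 = (1991 + 497 - 19 + 4) mod 7 = 2473 mod 7 = 2 -> Wednesday (Mon=0 ... Sun=6)
Days before October (Jan-Sep): 274 days
Weekday index = (2 + 274) mod 7 = 3

Thursday


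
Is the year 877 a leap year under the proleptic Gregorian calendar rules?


Gregorian leap year rule: divisible by 4, but not by 100, unless also by 400.
877 is not divisible by 4 -> not a leap year

No


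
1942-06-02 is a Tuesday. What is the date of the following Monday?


Current: Tuesday
Target: Monday
Days ahead: 6

Next Monday: 1942-06-08


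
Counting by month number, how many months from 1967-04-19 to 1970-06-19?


From April 1967 to June 1970
3 years * 12 = 36 months, plus 2 months = 38

38 months


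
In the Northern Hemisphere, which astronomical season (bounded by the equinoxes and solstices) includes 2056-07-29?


Date: July 29
Astronomical Summer (approx.; exact equinox/solstice day varies by year): June 21 to September 21
July 29 falls within the Summer window

Summer


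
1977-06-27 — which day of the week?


Date: June 27, 1977
Anchor: Jan 1, 1977. With p = 1977 - 1 = 1976: (p + p//4 - p//100 + p//400) mod 7 = (1976 + 494 - 19 + 4) mod 7 = 2455 mod 7 = 5 -> Saturday (Mon=0 ... Sun=6)
Days before June (Jan-May): 151; offset = 151 + 27 - 1 = 177
Weekday index = (5 + 177) mod 7 = 0

Day of the week: Monday


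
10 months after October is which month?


October is month 10
10 + 10 = 20; wrap: 20 - 12 = 8

August


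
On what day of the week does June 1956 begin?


Target: June 1, 1956
Anchor: Jan 1, 1956. With p = 1956 - 1 = 1955: (p + p//4 - p//100 + p//400) mod 7 = (1955 + 488 - 19 + 4) mod 7 = 2428 mod 7 = 6 -> Sunday (Mon=0 ... Sun=6)
Days before June (Jan-May): 152 days
Weekday index = (6 + 152) mod 7 = 4

Friday


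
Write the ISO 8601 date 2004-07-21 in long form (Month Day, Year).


ISO 2004-07-21 parses as year=2004, month=07, day=21
Month 7 -> July

July 21, 2004


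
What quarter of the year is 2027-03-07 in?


Month: March (month 3)
Q1: Jan-Mar, Q2: Apr-Jun, Q3: Jul-Sep, Q4: Oct-Dec

Q1


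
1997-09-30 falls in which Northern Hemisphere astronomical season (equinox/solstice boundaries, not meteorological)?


Date: September 30
Astronomical Autumn (approx.; exact equinox/solstice day varies by year): September 22 to December 20
September 30 falls within the Autumn window

Autumn


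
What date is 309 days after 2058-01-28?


Start: 2058-01-28, add 309 days
January 2058 has 31 days: 31 - 28 = 3 days to January 31 -> 306 left
February 2058 has 28 days -> 278 left
March 2058 has 31 days -> 247 left
April 2058 has 30 days -> 217 left
May 2058 has 31 days -> 186 left
June 2058 has 30 days -> 156 left
July 2058 has 31 days -> 125 left
August 2058 has 31 days -> 94 left
September 2058 has 30 days -> 64 left
October 2058 has 31 days -> 33 left
November 2058 has 30 days -> 3 left
December 2058: 3 <= 31 -> lands on December 3

Result: 2058-12-03


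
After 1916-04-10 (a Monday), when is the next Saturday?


Current: Monday
Target: Saturday
Days ahead: 5

Next Saturday: 1916-04-15


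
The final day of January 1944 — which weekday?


January 1944 has 31 days
Anchor: Jan 1, 1944. With p = 1944 - 1 = 1943: (p + p//4 - p//100 + p//400) mod 7 = (1943 + 485 - 19 + 4) mod 7 = 2413 mod 7 = 5 -> Saturday (Mon=0 ... Sun=6)
January 1 is the anchor itself -> Saturday
Last day offset: 31 - 1 = 30 days
Weekday index = (5 + 30) mod 7 = 0

Monday, January 31


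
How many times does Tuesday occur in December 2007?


December 2007 has 31 days
Anchor: Jan 1, 2007. With p = 2007 - 1 = 2006: (p + p//4 - p//100 + p//400) mod 7 = (2006 + 501 - 20 + 5) mod 7 = 2492 mod 7 = 0 -> Monday (Mon=0 ... Sun=6)
Days before December (Jan-Nov): 334; December 1 index = (0 + 334) mod 7 = 5 -> Saturday
First Tuesday is December 4
Tuesdays: 4, 11, 18, 25

4 Tuesdays


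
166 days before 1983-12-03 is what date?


Start: 1983-12-03, subtract 166 days
Back 3 days from December 3 reaches November 30, 1983 -> 163 left
November 1983 has 30 days -> back to October 31, 1983 -> 133 left
October 1983 has 31 days -> back to September 30, 1983 -> 102 left
September 1983 has 30 days -> back to August 31, 1983 -> 72 left
August 1983 has 31 days -> back to July 31, 1983 -> 41 left
July 1983 has 31 days -> back to June 30, 1983 -> 10 left
June 1983: 30 - 10 = 20 -> lands on June 20

Result: 1983-06-20


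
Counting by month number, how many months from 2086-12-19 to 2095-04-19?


From December 2086 to April 2095
9 years * 12 = 108 months, minus 8 months = 100

100 months


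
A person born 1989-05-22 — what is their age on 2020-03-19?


Birth: 1989-05-22
Reference: 2020-03-19
Year difference: 2020 - 1989 = 31
Birthday not yet reached in 2020, subtract 1

30 years old


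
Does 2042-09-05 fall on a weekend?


Anchor: Jan 1, 2042. With p = 2042 - 1 = 2041: (p + p//4 - p//100 + p//400) mod 7 = (2041 + 510 - 20 + 5) mod 7 = 2536 mod 7 = 2 -> Wednesday (Mon=0 ... Sun=6)
Day of year: 248; offset = 247
Weekday index = (2 + 247) mod 7 = 4 -> Friday
Weekend days: Saturday, Sunday

No


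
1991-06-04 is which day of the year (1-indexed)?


Date: June 4, 1991
Days in months 1 through 5: 151
Plus 4 days in June

Day of year: 155


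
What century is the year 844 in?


Century = (year - 1) // 100 + 1
= (844 - 1) // 100 + 1
= 843 // 100 + 1
= 8 + 1

9th century


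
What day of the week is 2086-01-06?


Date: January 6, 2086
Anchor: Jan 1, 2086. With p = 2086 - 1 = 2085: (p + p//4 - p//100 + p//400) mod 7 = (2085 + 521 - 20 + 5) mod 7 = 2591 mod 7 = 1 -> Tuesday (Mon=0 ... Sun=6)
Days into year = 6 - 1 = 5
Weekday index = (1 + 5) mod 7 = 6

Day of the week: Sunday


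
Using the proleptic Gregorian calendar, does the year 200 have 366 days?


Gregorian leap year rule: divisible by 4, but not by 100, unless also by 400.
200 is divisible by 100 but not 400 -> not a leap year

No


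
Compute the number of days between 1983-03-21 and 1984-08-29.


From 1983-03-21 to 1984-08-29
1983-03-21: days before March = 31 + 28 = 59 (1983 is not a leap year); day of year = 59 + 21 = 80
1984-08-29: days before August = 31 + 29 + 31 + 30 + 31 + 30 + 31 = 213 (1984 is a leap year); day of year = 213 + 29 = 242
Rest of 1983: 365 - 80 = 285
Total = 285 + 242 = 527

527 days


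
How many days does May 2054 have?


May 2054

31 days


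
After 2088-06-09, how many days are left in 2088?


Day of year: 161 of 366
Remaining = 366 - 161

205 days


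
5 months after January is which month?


January is month 1
1 + 5 = 6

June


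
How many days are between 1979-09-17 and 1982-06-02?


From 1979-09-17 to 1982-06-02
1979-09-17: days before September = 31 + 28 + 31 + 30 + 31 + 30 + 31 + 31 = 243 (1979 is not a leap year); day of year = 243 + 17 = 260
1982-06-02: days before June = 31 + 28 + 31 + 30 + 31 = 151 (1982 is not a leap year); day of year = 151 + 2 = 153
Rest of 1979: 365 - 260 = 105
Full years 1980 (366), 1981 (365): 731
Total = 105 + 731 + 153 = 989

989 days


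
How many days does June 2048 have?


June 2048

30 days


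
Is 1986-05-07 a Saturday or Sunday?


Anchor: Jan 1, 1986. With p = 1986 - 1 = 1985: (p + p//4 - p//100 + p//400) mod 7 = (1985 + 496 - 19 + 4) mod 7 = 2466 mod 7 = 2 -> Wednesday (Mon=0 ... Sun=6)
Day of year: 127; offset = 126
Weekday index = (2 + 126) mod 7 = 2 -> Wednesday
Weekend days: Saturday, Sunday

No


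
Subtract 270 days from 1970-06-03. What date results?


Start: 1970-06-03, subtract 270 days
Back 3 days from June 3 reaches May 31, 1970 -> 267 left
May 1970 has 31 days -> back to April 30, 1970 -> 236 left
April 1970 has 30 days -> back to March 31, 1970 -> 206 left
March 1970 has 31 days -> back to February 28, 1970 -> 175 left
February 1970 has 28 days -> back to January 31, 1970 -> 147 left
January 1970 has 31 days -> back to December 31, 1969 -> 116 left
December 1969 has 31 days -> back to November 30, 1969 -> 85 left
November 1969 has 30 days -> back to October 31, 1969 -> 55 left
October 1969 has 31 days -> back to September 30, 1969 -> 24 left
September 1969: 30 - 24 = 6 -> lands on September 6

Result: 1969-09-06


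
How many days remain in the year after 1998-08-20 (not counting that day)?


Day of year: 232 of 365
Remaining = 365 - 232

133 days


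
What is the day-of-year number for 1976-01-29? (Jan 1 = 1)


Date: January 29, 1976
No months before January
Plus 29 days in January

Day of year: 29


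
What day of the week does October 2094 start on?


Target: October 1, 2094
Anchor: Jan 1, 2094. With p = 2094 - 1 = 2093: (p + p//4 - p//100 + p//400) mod 7 = (2093 + 523 - 20 + 5) mod 7 = 2601 mod 7 = 4 -> Friday (Mon=0 ... Sun=6)
Days before October (Jan-Sep): 273 days
Weekday index = (4 + 273) mod 7 = 4

Friday


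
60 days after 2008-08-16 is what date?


Start: 2008-08-16, add 60 days
August 2008 has 31 days: 31 - 16 = 15 days to August 31 -> 45 left
September 2008 has 30 days -> 15 left
October 2008: 15 <= 31 -> lands on October 15

Result: 2008-10-15


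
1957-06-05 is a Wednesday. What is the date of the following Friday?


Current: Wednesday
Target: Friday
Days ahead: 2

Next Friday: 1957-06-07


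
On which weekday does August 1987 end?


August 1987 has 31 days
Anchor: Jan 1, 1987. With p = 1987 - 1 = 1986: (p + p//4 - p//100 + p//400) mod 7 = (1986 + 496 - 19 + 4) mod 7 = 2467 mod 7 = 3 -> Thursday (Mon=0 ... Sun=6)
Days before August (Jan-Jul): 212; August 1 index = (3 + 212) mod 7 = 5 -> Saturday
Last day offset: 31 - 1 = 30 days
Weekday index = (5 + 30) mod 7 = 0

Monday, August 31


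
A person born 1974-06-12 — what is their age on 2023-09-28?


Birth: 1974-06-12
Reference: 2023-09-28
Year difference: 2023 - 1974 = 49

49 years old


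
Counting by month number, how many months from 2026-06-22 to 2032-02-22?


From June 2026 to February 2032
6 years * 12 = 72 months, minus 4 months = 68

68 months


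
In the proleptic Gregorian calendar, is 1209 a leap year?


Gregorian leap year rule: divisible by 4, but not by 100, unless also by 400.
1209 is not divisible by 4 -> not a leap year

No


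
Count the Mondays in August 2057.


August 2057 has 31 days
Anchor: Jan 1, 2057. With p = 2057 - 1 = 2056: (p + p//4 - p//100 + p//400) mod 7 = (2056 + 514 - 20 + 5) mod 7 = 2555 mod 7 = 0 -> Monday (Mon=0 ... Sun=6)
Days before August (Jan-Jul): 212; August 1 index = (0 + 212) mod 7 = 2 -> Wednesday
First Monday is August 6
Mondays: 6, 13, 20, 27

4 Mondays


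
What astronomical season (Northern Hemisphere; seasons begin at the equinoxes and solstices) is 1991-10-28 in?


Date: October 28
Astronomical Autumn (approx.; exact equinox/solstice day varies by year): September 22 to December 20
October 28 falls within the Autumn window

Autumn


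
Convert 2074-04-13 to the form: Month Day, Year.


ISO 2074-04-13 parses as year=2074, month=04, day=13
Month 4 -> April

April 13, 2074


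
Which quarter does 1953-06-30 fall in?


Month: June (month 6)
Q1: Jan-Mar, Q2: Apr-Jun, Q3: Jul-Sep, Q4: Oct-Dec

Q2


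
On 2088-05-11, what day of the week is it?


Date: May 11, 2088
Anchor: Jan 1, 2088. With p = 2088 - 1 = 2087: (p + p//4 - p//100 + p//400) mod 7 = (2087 + 521 - 20 + 5) mod 7 = 2593 mod 7 = 3 -> Thursday (Mon=0 ... Sun=6)
Days before May (Jan-Apr): 121; offset = 121 + 11 - 1 = 131
Weekday index = (3 + 131) mod 7 = 1

Day of the week: Tuesday


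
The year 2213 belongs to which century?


Century = (year - 1) // 100 + 1
= (2213 - 1) // 100 + 1
= 2212 // 100 + 1
= 22 + 1

23rd century


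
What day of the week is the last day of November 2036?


November 2036 has 30 days
Anchor: Jan 1, 2036. With p = 2036 - 1 = 2035: (p + p//4 - p//100 + p//400) mod 7 = (2035 + 508 - 20 + 5) mod 7 = 2528 mod 7 = 1 -> Tuesday (Mon=0 ... Sun=6)
Days before November (Jan-Oct): 305; November 1 index = (1 + 305) mod 7 = 5 -> Saturday
Last day offset: 30 - 1 = 29 days
Weekday index = (5 + 29) mod 7 = 6

Sunday, November 30


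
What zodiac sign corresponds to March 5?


Date: March 5
Conventional tropical zodiac dates: Pisces from February 19 onward; Aries starts March 21
March 5 falls within the Pisces range

Pisces


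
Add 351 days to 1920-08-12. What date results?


Start: 1920-08-12, add 351 days
August 1920 has 31 days: 31 - 12 = 19 days to August 31 -> 332 left
September 1920 has 30 days -> 302 left
October 1920 has 31 days -> 271 left
November 1920 has 30 days -> 241 left
December 1920 has 31 days -> 210 left
January 1921 has 31 days -> 179 left
February 1921 has 28 days -> 151 left
March 1921 has 31 days -> 120 left
April 1921 has 30 days -> 90 left
May 1921 has 31 days -> 59 left
June 1921 has 30 days -> 29 left
July 1921: 29 <= 31 -> lands on July 29

Result: 1921-07-29


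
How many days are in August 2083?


August 2083

31 days


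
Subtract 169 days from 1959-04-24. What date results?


Start: 1959-04-24, subtract 169 days
Back 24 days from April 24 reaches March 31, 1959 -> 145 left
March 1959 has 31 days -> back to February 28, 1959 -> 114 left
February 1959 has 28 days -> back to January 31, 1959 -> 86 left
January 1959 has 31 days -> back to December 31, 1958 -> 55 left
December 1958 has 31 days -> back to November 30, 1958 -> 24 left
November 1958: 30 - 24 = 6 -> lands on November 6

Result: 1958-11-06


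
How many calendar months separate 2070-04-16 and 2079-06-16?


From April 2070 to June 2079
9 years * 12 = 108 months, plus 2 months = 110

110 months


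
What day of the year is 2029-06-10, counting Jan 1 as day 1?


Date: June 10, 2029
Days in months 1 through 5: 151
Plus 10 days in June

Day of year: 161


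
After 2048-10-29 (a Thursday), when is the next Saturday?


Current: Thursday
Target: Saturday
Days ahead: 2

Next Saturday: 2048-10-31


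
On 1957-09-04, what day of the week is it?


Date: September 4, 1957
Anchor: Jan 1, 1957. With p = 1957 - 1 = 1956: (p + p//4 - p//100 + p//400) mod 7 = (1956 + 489 - 19 + 4) mod 7 = 2430 mod 7 = 1 -> Tuesday (Mon=0 ... Sun=6)
Days before September (Jan-Aug): 243; offset = 243 + 4 - 1 = 246
Weekday index = (1 + 246) mod 7 = 2

Day of the week: Wednesday


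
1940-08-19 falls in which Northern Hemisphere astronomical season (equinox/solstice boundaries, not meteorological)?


Date: August 19
Astronomical Summer (approx.; exact equinox/solstice day varies by year): June 21 to September 21
August 19 falls within the Summer window

Summer


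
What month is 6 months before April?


April is month 4
4 - 6 = -2; wrap: -2 + 12 = 10

October


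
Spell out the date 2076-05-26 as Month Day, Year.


ISO 2076-05-26 parses as year=2076, month=05, day=26
Month 5 -> May

May 26, 2076


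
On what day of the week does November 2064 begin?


Target: November 1, 2064
Anchor: Jan 1, 2064. With p = 2064 - 1 = 2063: (p + p//4 - p//100 + p//400) mod 7 = (2063 + 515 - 20 + 5) mod 7 = 2563 mod 7 = 1 -> Tuesday (Mon=0 ... Sun=6)
Days before November (Jan-Oct): 305 days
Weekday index = (1 + 305) mod 7 = 5

Saturday


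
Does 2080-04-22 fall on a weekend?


Anchor: Jan 1, 2080. With p = 2080 - 1 = 2079: (p + p//4 - p//100 + p//400) mod 7 = (2079 + 519 - 20 + 5) mod 7 = 2583 mod 7 = 0 -> Monday (Mon=0 ... Sun=6)
Day of year: 113; offset = 112
Weekday index = (0 + 112) mod 7 = 0 -> Monday
Weekend days: Saturday, Sunday

No


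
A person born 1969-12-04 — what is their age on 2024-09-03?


Birth: 1969-12-04
Reference: 2024-09-03
Year difference: 2024 - 1969 = 55
Birthday not yet reached in 2024, subtract 1

54 years old


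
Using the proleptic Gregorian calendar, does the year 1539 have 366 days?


Gregorian leap year rule: divisible by 4, but not by 100, unless also by 400.
1539 is not divisible by 4 -> not a leap year

No


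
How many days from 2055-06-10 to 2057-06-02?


From 2055-06-10 to 2057-06-02
2055-06-10: days before June = 31 + 28 + 31 + 30 + 31 = 151 (2055 is not a leap year); day of year = 151 + 10 = 161
2057-06-02: days before June = 31 + 28 + 31 + 30 + 31 = 151 (2057 is not a leap year); day of year = 151 + 2 = 153
Rest of 2055: 365 - 161 = 204
Full years 2056 (366): 366
Total = 204 + 366 + 153 = 723

723 days


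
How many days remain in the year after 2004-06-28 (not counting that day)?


Day of year: 180 of 366
Remaining = 366 - 180

186 days


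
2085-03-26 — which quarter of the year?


Month: March (month 3)
Q1: Jan-Mar, Q2: Apr-Jun, Q3: Jul-Sep, Q4: Oct-Dec

Q1


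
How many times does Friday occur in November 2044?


November 2044 has 30 days
Anchor: Jan 1, 2044. With p = 2044 - 1 = 2043: (p + p//4 - p//100 + p//400) mod 7 = (2043 + 510 - 20 + 5) mod 7 = 2538 mod 7 = 4 -> Friday (Mon=0 ... Sun=6)
Days before November (Jan-Oct): 305; November 1 index = (4 + 305) mod 7 = 1 -> Tuesday
First Friday is November 4
Fridays: 4, 11, 18, 25

4 Fridays


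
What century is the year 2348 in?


Century = (year - 1) // 100 + 1
= (2348 - 1) // 100 + 1
= 2347 // 100 + 1
= 23 + 1

24th century


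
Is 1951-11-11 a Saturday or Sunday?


Anchor: Jan 1, 1951. With p = 1951 - 1 = 1950: (p + p//4 - p//100 + p//400) mod 7 = (1950 + 487 - 19 + 4) mod 7 = 2422 mod 7 = 0 -> Monday (Mon=0 ... Sun=6)
Day of year: 315; offset = 314
Weekday index = (0 + 314) mod 7 = 6 -> Sunday
Weekend days: Saturday, Sunday

Yes


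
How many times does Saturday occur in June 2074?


June 2074 has 30 days
Anchor: Jan 1, 2074. With p = 2074 - 1 = 2073: (p + p//4 - p//100 + p//400) mod 7 = (2073 + 518 - 20 + 5) mod 7 = 2576 mod 7 = 0 -> Monday (Mon=0 ... Sun=6)
Days before June (Jan-May): 151; June 1 index = (0 + 151) mod 7 = 4 -> Friday
First Saturday is June 2
Saturdays: 2, 9, 16, 23, 30

5 Saturdays


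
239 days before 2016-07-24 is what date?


Start: 2016-07-24, subtract 239 days
Back 24 days from July 24 reaches June 30, 2016 -> 215 left
June 2016 has 30 days -> back to May 31, 2016 -> 185 left
May 2016 has 31 days -> back to April 30, 2016 -> 154 left
April 2016 has 30 days -> back to March 31, 2016 -> 124 left
March 2016 has 31 days -> back to February 29, 2016 -> 93 left
February 2016 has 29 days -> back to January 31, 2016 -> 64 left
January 2016 has 31 days -> back to December 31, 2015 -> 33 left
December 2015 has 31 days -> back to November 30, 2015 -> 2 left
November 2015: 30 - 2 = 28 -> lands on November 28

Result: 2015-11-28


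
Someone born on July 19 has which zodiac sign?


Date: July 19
Conventional tropical zodiac dates: Cancer from June 21 onward; Leo starts July 23
July 19 falls within the Cancer range

Cancer


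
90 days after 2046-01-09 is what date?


Start: 2046-01-09, add 90 days
January 2046 has 31 days: 31 - 9 = 22 days to January 31 -> 68 left
February 2046 has 28 days -> 40 left
March 2046 has 31 days -> 9 left
April 2046: 9 <= 30 -> lands on April 9

Result: 2046-04-09


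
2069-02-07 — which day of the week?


Date: February 7, 2069
Anchor: Jan 1, 2069. With p = 2069 - 1 = 2068: (p + p//4 - p//100 + p//400) mod 7 = (2068 + 517 - 20 + 5) mod 7 = 2570 mod 7 = 1 -> Tuesday (Mon=0 ... Sun=6)
Days before February (Jan): 31; offset = 31 + 7 - 1 = 37
Weekday index = (1 + 37) mod 7 = 3

Day of the week: Thursday


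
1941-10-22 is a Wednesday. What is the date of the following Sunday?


Current: Wednesday
Target: Sunday
Days ahead: 4

Next Sunday: 1941-10-26


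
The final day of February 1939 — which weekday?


February 1939 has 28 days
Anchor: Jan 1, 1939. With p = 1939 - 1 = 1938: (p + p//4 - p//100 + p//400) mod 7 = (1938 + 484 - 19 + 4) mod 7 = 2407 mod 7 = 6 -> Sunday (Mon=0 ... Sun=6)
Days before February (Jan): 31; February 1 index = (6 + 31) mod 7 = 2 -> Wednesday
Last day offset: 28 - 1 = 27 days
Weekday index = (2 + 27) mod 7 = 1

Tuesday, February 28


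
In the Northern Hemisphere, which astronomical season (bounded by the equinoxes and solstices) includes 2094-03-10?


Date: March 10
Astronomical Winter (approx.; exact equinox/solstice day varies by year): December 21 to March 19
March 10 falls within the Winter window

Winter


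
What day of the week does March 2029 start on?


Target: March 1, 2029
Anchor: Jan 1, 2029. With p = 2029 - 1 = 2028: (p + p//4 - p//100 + p//400) mod 7 = (2028 + 507 - 20 + 5) mod 7 = 2520 mod 7 = 0 -> Monday (Mon=0 ... Sun=6)
Days before March (Jan-Feb): 59 days
Weekday index = (0 + 59) mod 7 = 3

Thursday


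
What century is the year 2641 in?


Century = (year - 1) // 100 + 1
= (2641 - 1) // 100 + 1
= 2640 // 100 + 1
= 26 + 1

27th century


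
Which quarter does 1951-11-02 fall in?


Month: November (month 11)
Q1: Jan-Mar, Q2: Apr-Jun, Q3: Jul-Sep, Q4: Oct-Dec

Q4


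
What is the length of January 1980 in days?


January 1980

31 days


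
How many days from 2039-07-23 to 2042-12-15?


From 2039-07-23 to 2042-12-15
2039-07-23: days before July = 31 + 28 + 31 + 30 + 31 + 30 = 181 (2039 is not a leap year); day of year = 181 + 23 = 204
2042-12-15: days before December = 31 + 28 + 31 + 30 + 31 + 30 + 31 + 31 + 30 + 31 + 30 = 334 (2042 is not a leap year); day of year = 334 + 15 = 349
Rest of 2039: 365 - 204 = 161
Full years 2040 (366), 2041 (365): 731
Total = 161 + 731 + 349 = 1241

1241 days


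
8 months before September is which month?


September is month 9
9 - 8 = 1

January


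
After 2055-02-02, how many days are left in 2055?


Day of year: 33 of 365
Remaining = 365 - 33

332 days


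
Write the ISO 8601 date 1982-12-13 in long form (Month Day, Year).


ISO 1982-12-13 parses as year=1982, month=12, day=13
Month 12 -> December

December 13, 1982


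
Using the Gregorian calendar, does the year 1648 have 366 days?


Gregorian leap year rule: divisible by 4, but not by 100, unless also by 400.
1648 is divisible by 4 but not 100 -> leap year

Yes


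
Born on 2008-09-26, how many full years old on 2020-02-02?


Birth: 2008-09-26
Reference: 2020-02-02
Year difference: 2020 - 2008 = 12
Birthday not yet reached in 2020, subtract 1

11 years old


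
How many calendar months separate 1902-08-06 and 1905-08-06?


From August 1902 to August 1905
3 years * 12 = 36 months = 36

36 months


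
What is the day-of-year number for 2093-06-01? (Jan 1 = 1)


Date: June 1, 2093
Days in months 1 through 5: 151
Plus 1 days in June

Day of year: 152


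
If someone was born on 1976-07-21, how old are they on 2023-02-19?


Birth: 1976-07-21
Reference: 2023-02-19
Year difference: 2023 - 1976 = 47
Birthday not yet reached in 2023, subtract 1

46 years old


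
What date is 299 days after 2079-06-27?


Start: 2079-06-27, add 299 days
June 2079 has 30 days: 30 - 27 = 3 days to June 30 -> 296 left
July 2079 has 31 days -> 265 left
August 2079 has 31 days -> 234 left
September 2079 has 30 days -> 204 left
October 2079 has 31 days -> 173 left
November 2079 has 30 days -> 143 left
December 2079 has 31 days -> 112 left
January 2080 has 31 days -> 81 left
February 2080 has 29 days -> 52 left
March 2080 has 31 days -> 21 left
April 2080: 21 <= 30 -> lands on April 21

Result: 2080-04-21


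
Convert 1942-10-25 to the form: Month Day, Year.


ISO 1942-10-25 parses as year=1942, month=10, day=25
Month 10 -> October

October 25, 1942


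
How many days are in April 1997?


April 1997

30 days


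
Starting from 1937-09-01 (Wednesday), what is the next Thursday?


Current: Wednesday
Target: Thursday
Days ahead: 1

Next Thursday: 1937-09-02


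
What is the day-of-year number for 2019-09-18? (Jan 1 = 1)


Date: September 18, 2019
Days in months 1 through 8: 243
Plus 18 days in September

Day of year: 261


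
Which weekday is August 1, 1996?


Target: August 1, 1996
Anchor: Jan 1, 1996. With p = 1996 - 1 = 1995: (p + p//4 - p//100 + p//400) mod 7 = (1995 + 498 - 19 + 4) mod 7 = 2478 mod 7 = 0 -> Monday (Mon=0 ... Sun=6)
Days before August (Jan-Jul): 213 days
Weekday index = (0 + 213) mod 7 = 3

Thursday


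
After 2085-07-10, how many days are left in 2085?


Day of year: 191 of 365
Remaining = 365 - 191

174 days


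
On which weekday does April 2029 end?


April 2029 has 30 days
Anchor: Jan 1, 2029. With p = 2029 - 1 = 2028: (p + p//4 - p//100 + p//400) mod 7 = (2028 + 507 - 20 + 5) mod 7 = 2520 mod 7 = 0 -> Monday (Mon=0 ... Sun=6)
Days before April (Jan-Mar): 90; April 1 index = (0 + 90) mod 7 = 6 -> Sunday
Last day offset: 30 - 1 = 29 days
Weekday index = (6 + 29) mod 7 = 0

Monday, April 30


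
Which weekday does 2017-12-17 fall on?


Date: December 17, 2017
Anchor: Jan 1, 2017. With p = 2017 - 1 = 2016: (p + p//4 - p//100 + p//400) mod 7 = (2016 + 504 - 20 + 5) mod 7 = 2505 mod 7 = 6 -> Sunday (Mon=0 ... Sun=6)
Days before December (Jan-Nov): 334; offset = 334 + 17 - 1 = 350
Weekday index = (6 + 350) mod 7 = 6

Day of the week: Sunday


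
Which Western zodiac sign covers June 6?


Date: June 6
Conventional tropical zodiac dates: Gemini from May 21 onward; Cancer starts June 21
June 6 falls within the Gemini range

Gemini


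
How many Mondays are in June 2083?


June 2083 has 30 days
Anchor: Jan 1, 2083. With p = 2083 - 1 = 2082: (p + p//4 - p//100 + p//400) mod 7 = (2082 + 520 - 20 + 5) mod 7 = 2587 mod 7 = 4 -> Friday (Mon=0 ... Sun=6)
Days before June (Jan-May): 151; June 1 index = (4 + 151) mod 7 = 1 -> Tuesday
First Monday is June 7
Mondays: 7, 14, 21, 28

4 Mondays


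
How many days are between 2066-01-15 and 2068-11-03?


From 2066-01-15 to 2068-11-03
2066-01-15: day of year = 15
2068-11-03: days before November = 31 + 29 + 31 + 30 + 31 + 30 + 31 + 31 + 30 + 31 = 305 (2068 is a leap year); day of year = 305 + 3 = 308
Rest of 2066: 365 - 15 = 350
Full years 2067 (365): 365
Total = 350 + 365 + 308 = 1023

1023 days


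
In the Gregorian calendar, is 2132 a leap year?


Gregorian leap year rule: divisible by 4, but not by 100, unless also by 400.
2132 is divisible by 4 but not 100 -> leap year

Yes


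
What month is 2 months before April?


April is month 4
4 - 2 = 2

February


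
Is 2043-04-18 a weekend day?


Anchor: Jan 1, 2043. With p = 2043 - 1 = 2042: (p + p//4 - p//100 + p//400) mod 7 = (2042 + 510 - 20 + 5) mod 7 = 2537 mod 7 = 3 -> Thursday (Mon=0 ... Sun=6)
Day of year: 108; offset = 107
Weekday index = (3 + 107) mod 7 = 5 -> Saturday
Weekend days: Saturday, Sunday

Yes


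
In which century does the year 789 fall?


Century = (year - 1) // 100 + 1
= (789 - 1) // 100 + 1
= 788 // 100 + 1
= 7 + 1

8th century


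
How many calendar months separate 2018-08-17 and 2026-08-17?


From August 2018 to August 2026
8 years * 12 = 96 months = 96

96 months


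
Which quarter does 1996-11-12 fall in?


Month: November (month 11)
Q1: Jan-Mar, Q2: Apr-Jun, Q3: Jul-Sep, Q4: Oct-Dec

Q4


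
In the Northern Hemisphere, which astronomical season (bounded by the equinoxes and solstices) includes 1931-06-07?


Date: June 7
Astronomical Spring (approx.; exact equinox/solstice day varies by year): March 20 to June 20
June 7 falls within the Spring window

Spring


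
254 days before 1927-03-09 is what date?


Start: 1927-03-09, subtract 254 days
Back 9 days from March 9 reaches February 28, 1927 -> 245 left
February 1927 has 28 days -> back to January 31, 1927 -> 217 left
January 1927 has 31 days -> back to December 31, 1926 -> 186 left
December 1926 has 31 days -> back to November 30, 1926 -> 155 left
November 1926 has 30 days -> back to October 31, 1926 -> 125 left
October 1926 has 31 days -> back to September 30, 1926 -> 94 left
September 1926 has 30 days -> back to August 31, 1926 -> 64 left
August 1926 has 31 days -> back to July 31, 1926 -> 33 left
July 1926 has 31 days -> back to June 30, 1926 -> 2 left
June 1926: 30 - 2 = 28 -> lands on June 28

Result: 1926-06-28
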